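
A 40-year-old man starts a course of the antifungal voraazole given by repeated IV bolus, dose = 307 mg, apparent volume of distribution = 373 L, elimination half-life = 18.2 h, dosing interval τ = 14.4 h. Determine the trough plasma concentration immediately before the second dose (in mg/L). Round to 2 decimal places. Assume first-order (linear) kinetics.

0.48 mg/L

C₀ per dose = Dose / Vd = 307 / 373 = 0.8231 mg/L
k = ln2 / t½ = 0.693147 / 18.2 = 0.03809 h⁻¹
Fraction remaining after one interval: r = e^(−kτ) = e^(−0.03809 × 14.4) = 0.5778
Before dose 2, 1 dose has been given (aged 1τ).
C_trough = C₀ × r = 0.8231 × 0.5778 = 0.4756 mg/L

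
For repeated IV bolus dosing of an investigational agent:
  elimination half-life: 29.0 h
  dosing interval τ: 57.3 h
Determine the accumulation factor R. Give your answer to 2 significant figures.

1.3

k = ln2 / t½ = 0.693147 / 29.0 = 0.02390 h⁻¹
e^(−kτ) = e^(−0.02390 × 57.3) = 0.2542
Accumulation ratio R = 1 / (1 − e^(−kτ)) = 1 / (1 − 0.2542) = 1.341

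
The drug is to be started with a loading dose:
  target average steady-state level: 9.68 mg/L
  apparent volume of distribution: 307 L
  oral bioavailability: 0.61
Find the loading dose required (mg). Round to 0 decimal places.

4872 mg

LD = Css × Vd / F = 9.68 × 307 / 0.61 = 4872 mg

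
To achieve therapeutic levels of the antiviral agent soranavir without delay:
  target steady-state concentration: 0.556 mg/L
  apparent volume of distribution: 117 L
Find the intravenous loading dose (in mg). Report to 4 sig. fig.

65.05 mg

LD = Css × Vd = 0.556 × 117 = 65.05 mg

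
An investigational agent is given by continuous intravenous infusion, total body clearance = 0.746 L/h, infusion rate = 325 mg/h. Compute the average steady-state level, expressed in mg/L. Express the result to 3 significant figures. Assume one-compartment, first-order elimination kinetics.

At steady state Css = R₀ / CL = 325 / 0.7460 = 435.7 mg/L

436 mg/L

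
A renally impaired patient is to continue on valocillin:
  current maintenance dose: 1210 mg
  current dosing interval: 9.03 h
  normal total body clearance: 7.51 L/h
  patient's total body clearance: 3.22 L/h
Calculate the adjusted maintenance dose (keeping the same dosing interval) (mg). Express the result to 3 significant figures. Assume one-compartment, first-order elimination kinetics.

To keep the same average steady-state level, dosing rate must scale with clearance.
CL ratio = 3.22 / 7.51 = 0.4288
New dose (same interval) = 1210 × 0.4288 = 518.8 mg

519 mg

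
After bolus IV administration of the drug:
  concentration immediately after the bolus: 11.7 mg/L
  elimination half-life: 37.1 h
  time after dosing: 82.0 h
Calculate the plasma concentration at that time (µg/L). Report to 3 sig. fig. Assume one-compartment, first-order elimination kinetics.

k = ln2 / t½ = 0.693147 / 37.1 = 0.01868 h⁻¹
C = C₀ · e^(−k·t) = 11.70 × e^(−0.01868 × 82.0)
  = 11.70 × 0.2162 = 2.530 mg/L
Convert: 2.530 mg/L × 1000 = 2530 µg/L

2530 µg/L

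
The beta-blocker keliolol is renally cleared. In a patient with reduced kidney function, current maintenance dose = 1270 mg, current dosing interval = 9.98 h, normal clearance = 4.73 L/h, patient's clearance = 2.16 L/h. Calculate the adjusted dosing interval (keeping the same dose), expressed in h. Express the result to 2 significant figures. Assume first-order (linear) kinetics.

22 h

To keep the same average steady-state level, dosing rate must scale with clearance.
CL ratio = 2.16 / 4.73 = 0.4567
New interval (same dose) = 9.98 / 0.4567 = 21.85 h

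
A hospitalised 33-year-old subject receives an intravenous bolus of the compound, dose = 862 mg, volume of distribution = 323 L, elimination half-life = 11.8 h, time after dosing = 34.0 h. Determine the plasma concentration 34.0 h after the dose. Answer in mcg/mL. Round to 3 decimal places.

C₀ = Dose / Vd = 862.0 / 323 = 2.669 mg/L
k = ln2 / t½ = 0.693147 / 11.8 = 0.05874 h⁻¹
C = C₀ · e^(−k·t) = 2.669 × e^(−0.05874 × 34.0)
  = 2.669 × 0.1357 = 0.3622 mg/L
(0.3622 mg/L = 0.3622 mcg/mL)

0.362 mcg/mL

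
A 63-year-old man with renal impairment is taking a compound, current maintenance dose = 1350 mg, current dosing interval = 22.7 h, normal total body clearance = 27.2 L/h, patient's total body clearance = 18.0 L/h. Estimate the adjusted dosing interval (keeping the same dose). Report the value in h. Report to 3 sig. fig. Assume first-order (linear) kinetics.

34.3 h

To keep the same average steady-state level, dosing rate must scale with clearance.
CL ratio = 18.0 / 27.2 = 0.6618
New interval (same dose) = 22.7 / 0.6618 = 34.30 h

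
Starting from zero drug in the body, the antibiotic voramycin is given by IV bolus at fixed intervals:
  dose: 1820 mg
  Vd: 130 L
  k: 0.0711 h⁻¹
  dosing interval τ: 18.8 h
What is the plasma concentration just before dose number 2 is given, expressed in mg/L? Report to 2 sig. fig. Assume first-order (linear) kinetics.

3.7 mg/L

C₀ per dose = Dose / Vd = 1820 / 130 = 14.00 mg/L
Fraction remaining after one interval: r = e^(−kτ) = e^(−0.07110 × 18.8) = 0.2627
Before dose 2, 1 dose has been given (aged 1τ).
C_trough = C₀ × r = 14.00 × 0.2627 = 3.678 mg/L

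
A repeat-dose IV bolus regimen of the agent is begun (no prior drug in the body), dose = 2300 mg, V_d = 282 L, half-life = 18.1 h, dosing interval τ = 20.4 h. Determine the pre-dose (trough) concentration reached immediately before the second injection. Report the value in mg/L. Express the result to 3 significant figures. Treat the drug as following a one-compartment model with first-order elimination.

3.73 mg/L

C₀ per dose = Dose / Vd = 2300 / 282 = 8.156 mg/L
k = ln2 / t½ = 0.693147 / 18.1 = 0.03830 h⁻¹
Fraction remaining after one interval: r = e^(−kτ) = e^(−0.03830 × 20.4) = 0.4578
Before dose 2, 1 dose has been given (aged 1τ).
C_trough = C₀ × r = 8.156 × 0.4578 = 3.734 mg/L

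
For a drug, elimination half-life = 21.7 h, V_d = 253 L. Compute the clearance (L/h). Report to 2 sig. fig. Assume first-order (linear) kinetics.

k = ln2 / t½ = 0.693147 / 21.7 = 0.03194 h⁻¹
CL = k × Vd = 0.03194 × 253 = 8.081 L/h

8.1 L/h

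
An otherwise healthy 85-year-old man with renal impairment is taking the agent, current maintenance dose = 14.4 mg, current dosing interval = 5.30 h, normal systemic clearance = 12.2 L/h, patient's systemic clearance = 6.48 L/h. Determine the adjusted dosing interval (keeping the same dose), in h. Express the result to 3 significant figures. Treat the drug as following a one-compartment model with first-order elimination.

9.98 h

To keep the same average steady-state level, dosing rate must scale with clearance.
CL ratio = 6.48 / 12.2 = 0.5311
New interval (same dose) = 5.30 / 0.5311 = 9.979 h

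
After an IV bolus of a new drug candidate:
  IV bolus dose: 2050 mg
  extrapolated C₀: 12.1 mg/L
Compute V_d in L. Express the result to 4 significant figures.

169.4 L

Vd = Dose / C₀ = 2050 / 12.1 = 169.4 L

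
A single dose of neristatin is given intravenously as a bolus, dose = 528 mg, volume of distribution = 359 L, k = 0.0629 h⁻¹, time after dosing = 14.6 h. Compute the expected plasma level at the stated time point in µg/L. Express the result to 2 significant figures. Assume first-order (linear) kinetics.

590 µg/L

C₀ = Dose / Vd = 528.0 / 359 = 1.471 mg/L
C = C₀ · e^(−k·t) = 1.471 × e^(−0.06290 × 14.6)
  = 1.471 × 0.3992 = 0.5872 mg/L
Convert: 0.5872 mg/L × 1000 = 587.2 µg/L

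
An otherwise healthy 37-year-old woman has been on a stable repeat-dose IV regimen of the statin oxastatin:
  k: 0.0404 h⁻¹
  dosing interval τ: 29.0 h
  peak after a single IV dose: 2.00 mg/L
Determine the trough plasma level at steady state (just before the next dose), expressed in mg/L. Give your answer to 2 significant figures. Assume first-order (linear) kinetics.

e^(−kτ) = e^(−0.04040 × 29.0) = 0.3099
Accumulation ratio R = 1 / (1 − e^(−kτ)) = 1 / (1 − 0.3099) = 1.449
Steady-state trough = C₀ × R × e^(−kτ) = 2.00 × 1.449 × 0.3099 = 0.8981 mg/L

0.90 mg/L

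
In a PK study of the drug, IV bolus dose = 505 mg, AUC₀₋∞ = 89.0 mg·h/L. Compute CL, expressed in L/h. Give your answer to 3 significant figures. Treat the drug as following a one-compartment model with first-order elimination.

5.67 L/h

CL = Dose / AUC = 505 / 89.0 = 5.674 L/h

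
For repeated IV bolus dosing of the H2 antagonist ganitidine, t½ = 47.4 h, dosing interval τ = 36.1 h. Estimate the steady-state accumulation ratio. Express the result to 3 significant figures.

k = ln2 / t½ = 0.693147 / 47.4 = 0.01462 h⁻¹
e^(−kτ) = e^(−0.01462 × 36.1) = 0.5899
Accumulation ratio R = 1 / (1 − e^(−kτ)) = 1 / (1 − 0.5899) = 2.438

2.44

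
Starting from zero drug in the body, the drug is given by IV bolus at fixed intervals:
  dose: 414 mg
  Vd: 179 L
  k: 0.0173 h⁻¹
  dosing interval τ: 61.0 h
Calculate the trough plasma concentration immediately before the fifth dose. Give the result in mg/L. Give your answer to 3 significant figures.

1.22 mg/L

C₀ per dose = Dose / Vd = 414 / 179 = 2.313 mg/L
Fraction remaining after one interval: r = e^(−kτ) = e^(−0.01730 × 61.0) = 0.3481
Before dose 5, 4 doses have been given (aged 1τ, 2τ, 3τ, 4τ).
C_trough = C₀ × (r + r² + … + r^4) = C₀ × r(1−r^4)/(1−r)
        = 2.313 × 0.3481 × (1 − 0.01468) / (1 − 0.3481) = 1.217 mg/L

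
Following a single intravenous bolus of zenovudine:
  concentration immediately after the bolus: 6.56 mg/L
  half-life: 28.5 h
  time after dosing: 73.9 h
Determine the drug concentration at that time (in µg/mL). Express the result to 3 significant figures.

k = ln2 / t½ = 0.693147 / 28.5 = 0.02432 h⁻¹
C = C₀ · e^(−k·t) = 6.560 × e^(−0.02432 × 73.9)
  = 6.560 × 0.1658 = 1.088 mg/L
(1.088 mg/L = 1.088 µg/mL)

1.09 µg/mL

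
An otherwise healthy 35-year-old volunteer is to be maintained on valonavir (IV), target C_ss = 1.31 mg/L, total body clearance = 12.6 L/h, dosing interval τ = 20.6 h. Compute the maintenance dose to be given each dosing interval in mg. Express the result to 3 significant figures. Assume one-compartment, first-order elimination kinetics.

At steady state, Dose/τ = Css × CL.
Dose = Css × CL × τ = 1.31 × 12.60 × 20.6 = 340.0 mg

340 mg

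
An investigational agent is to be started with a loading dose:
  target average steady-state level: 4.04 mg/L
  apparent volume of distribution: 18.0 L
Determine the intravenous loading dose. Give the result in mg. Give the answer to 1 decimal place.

72.7 mg

LD = Css × Vd = 4.04 × 18.0 = 72.72 mg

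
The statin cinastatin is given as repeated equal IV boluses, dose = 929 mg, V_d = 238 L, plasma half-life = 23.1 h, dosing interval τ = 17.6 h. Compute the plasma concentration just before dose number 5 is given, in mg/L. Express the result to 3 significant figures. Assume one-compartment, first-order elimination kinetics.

C₀ per dose = Dose / Vd = 929 / 238 = 3.903 mg/L
k = ln2 / t½ = 0.693147 / 23.1 = 0.03001 h⁻¹
Fraction remaining after one interval: r = e^(−kτ) = e^(−0.03001 × 17.6) = 0.5897
Before dose 5, 4 doses have been given (aged 1τ, 2τ, 3τ, 4τ).
C_trough = C₀ × (r + r² + … + r^4) = C₀ × r(1−r^4)/(1−r)
        = 3.903 × 0.5897 × (1 − 0.1209) / (1 − 0.5897) = 4.931 mg/L

4.93 mg/L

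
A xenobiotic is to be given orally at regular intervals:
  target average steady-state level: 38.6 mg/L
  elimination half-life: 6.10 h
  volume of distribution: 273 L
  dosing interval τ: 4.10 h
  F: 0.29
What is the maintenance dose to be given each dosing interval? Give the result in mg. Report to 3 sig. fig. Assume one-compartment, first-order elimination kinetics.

16900 mg

k = ln2 / t½ = 0.693147 / 6.10 = 0.1136 h⁻¹
CL = k × Vd = 0.1136 × 273 = 31.01 L/h
At steady state, F × (Dose/τ) = Css × CL.
Dose = Css × CL × τ / F = 38.6 × 31.01 × 4.10 / 0.29 = 16920 mg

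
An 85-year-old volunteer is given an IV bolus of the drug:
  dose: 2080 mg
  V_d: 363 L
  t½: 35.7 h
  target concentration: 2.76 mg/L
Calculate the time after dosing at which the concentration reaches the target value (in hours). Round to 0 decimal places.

C₀ = Dose / Vd = 2080 / 363 = 5.730 mg/L
k = ln2 / t½ = 0.693147 / 35.7 = 0.01942 h⁻¹
t = ln(C₀ / C) / k = ln(5.730 / 2.76) / 0.01942
  = ln(2.076) / 0.01942 = 0.7304 / 0.01942 = 37.61 h

38 h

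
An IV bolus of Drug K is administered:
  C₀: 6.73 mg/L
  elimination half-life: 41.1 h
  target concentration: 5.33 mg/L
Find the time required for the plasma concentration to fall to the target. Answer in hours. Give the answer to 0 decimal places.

k = ln2 / t½ = 0.693147 / 41.1 = 0.01686 h⁻¹
t = ln(C₀ / C) / k = ln(6.730 / 5.33) / 0.01686
  = ln(1.263) / 0.01686 = 0.2335 / 0.01686 = 13.85 h

14 h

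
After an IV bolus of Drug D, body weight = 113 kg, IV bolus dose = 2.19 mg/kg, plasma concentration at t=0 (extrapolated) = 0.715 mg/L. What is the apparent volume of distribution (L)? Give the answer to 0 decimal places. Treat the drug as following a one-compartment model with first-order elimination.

Dose = 2.19 × 113 = 247.5 mg
Vd = Dose / C₀ = 247.5 / 0.715 = 346.2 L

346 L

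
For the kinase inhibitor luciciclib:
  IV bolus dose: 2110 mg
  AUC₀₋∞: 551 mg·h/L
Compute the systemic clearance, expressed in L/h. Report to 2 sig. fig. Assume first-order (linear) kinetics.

3.8 L/h

CL = Dose / AUC = 2110 / 551 = 3.829 L/h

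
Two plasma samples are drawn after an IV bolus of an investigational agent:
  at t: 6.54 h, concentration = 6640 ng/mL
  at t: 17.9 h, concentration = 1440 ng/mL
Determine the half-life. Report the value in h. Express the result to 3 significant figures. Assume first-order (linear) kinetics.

5.15 h

k = ln(C₁/C₂) / (t₂ − t₁) = ln(6640/1440) / (17.9 − 6.54)
  = 1.528 / 11.36 = 0.1345 h⁻¹
t½ = ln2 / k = 0.693147 / 0.1345 = 5.154 h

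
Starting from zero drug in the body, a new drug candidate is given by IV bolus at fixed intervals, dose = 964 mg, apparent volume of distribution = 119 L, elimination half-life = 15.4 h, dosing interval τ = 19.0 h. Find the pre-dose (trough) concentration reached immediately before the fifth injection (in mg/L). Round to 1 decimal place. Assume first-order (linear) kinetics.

C₀ per dose = Dose / Vd = 964 / 119 = 8.101 mg/L
k = ln2 / t½ = 0.693147 / 15.4 = 0.04501 h⁻¹
Fraction remaining after one interval: r = e^(−kτ) = e^(−0.04501 × 19.0) = 0.4252
Before dose 5, 4 doses have been given (aged 1τ, 2τ, 3τ, 4τ).
C_trough = C₀ × (r + r² + … + r^4) = C₀ × r(1−r^4)/(1−r)
        = 8.101 × 0.4252 × (1 − 0.03269) / (1 − 0.4252) = 5.797 mg/L

5.8 mg/L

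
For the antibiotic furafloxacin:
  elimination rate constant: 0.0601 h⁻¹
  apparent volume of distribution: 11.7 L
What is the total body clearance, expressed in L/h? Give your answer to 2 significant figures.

0.70 L/h

CL = k × Vd = 0.0601 × 11.7 = 0.7032 L/h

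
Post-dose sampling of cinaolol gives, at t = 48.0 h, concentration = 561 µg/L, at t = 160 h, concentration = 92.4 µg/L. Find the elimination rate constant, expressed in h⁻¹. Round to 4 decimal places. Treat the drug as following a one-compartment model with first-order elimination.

k = ln(C₁/C₂) / (t₂ − t₁) = ln(561/92.4) / (160 − 48.0)
  = 1.804 / 112.0 = 0.01611 h⁻¹

0.0161 h⁻¹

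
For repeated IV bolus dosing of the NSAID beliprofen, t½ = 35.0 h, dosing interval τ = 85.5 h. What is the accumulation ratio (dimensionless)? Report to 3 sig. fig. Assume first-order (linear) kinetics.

k = ln2 / t½ = 0.693147 / 35.0 = 0.01980 h⁻¹
e^(−kτ) = e^(−0.01980 × 85.5) = 0.1840
Accumulation ratio R = 1 / (1 − e^(−kτ)) = 1 / (1 − 0.1840) = 1.225

1.23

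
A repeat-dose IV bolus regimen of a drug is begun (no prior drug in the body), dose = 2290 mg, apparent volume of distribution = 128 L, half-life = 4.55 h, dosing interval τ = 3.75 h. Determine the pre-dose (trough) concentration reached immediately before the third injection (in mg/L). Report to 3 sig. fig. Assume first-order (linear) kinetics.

C₀ per dose = Dose / Vd = 2290 / 128 = 17.89 mg/L
k = ln2 / t½ = 0.693147 / 4.55 = 0.1523 h⁻¹
Fraction remaining after one interval: r = e^(−kτ) = e^(−0.1523 × 3.75) = 0.5649
Before dose 3, 2 doses have been given (aged 1τ, 2τ).
C_trough = C₀ × (r + r²) = 17.89 × (0.5649 + 0.3191) = 15.81 mg/L

15.8 mg/L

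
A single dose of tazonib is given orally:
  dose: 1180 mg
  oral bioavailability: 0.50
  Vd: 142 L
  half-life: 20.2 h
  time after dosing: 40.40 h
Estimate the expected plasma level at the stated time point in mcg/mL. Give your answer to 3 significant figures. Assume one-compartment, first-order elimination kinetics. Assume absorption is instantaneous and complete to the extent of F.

1.04 mcg/mL

Amount reaching circulation = F × Dose = 0.50 × 1180 = 590.0 mg
C₀ = F·Dose / Vd = 590.0 / 142 = 4.155 mg/L
k = ln2 / t½ = 0.693147 / 20.2 = 0.03431 h⁻¹
t / t½ = 40.40 / 20.2 = 2 half-lives
C = C₀ × (1/2)^2 = 4.155 × 0.2500 = 1.039 mg/L
(1.039 mg/L = 1.039 mcg/mL)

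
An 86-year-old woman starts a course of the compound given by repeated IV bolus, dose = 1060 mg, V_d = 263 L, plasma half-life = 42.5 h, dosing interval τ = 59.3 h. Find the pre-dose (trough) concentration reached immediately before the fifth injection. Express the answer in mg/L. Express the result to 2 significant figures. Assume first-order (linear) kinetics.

2.4 mg/L

C₀ per dose = Dose / Vd = 1060 / 263 = 4.030 mg/L
k = ln2 / t½ = 0.693147 / 42.5 = 0.01631 h⁻¹
Fraction remaining after one interval: r = e^(−kτ) = e^(−0.01631 × 59.3) = 0.3802
Before dose 5, 4 doses have been given (aged 1τ, 2τ, 3τ, 4τ).
C_trough = C₀ × (r + r² + … + r^4) = C₀ × r(1−r^4)/(1−r)
        = 4.030 × 0.3802 × (1 − 0.02090) / (1 − 0.3802) = 2.420 mg/L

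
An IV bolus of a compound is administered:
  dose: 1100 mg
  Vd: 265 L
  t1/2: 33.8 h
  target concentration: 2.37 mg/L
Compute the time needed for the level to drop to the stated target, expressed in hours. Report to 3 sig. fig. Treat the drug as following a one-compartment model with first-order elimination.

C₀ = Dose / Vd = 1100 / 265 = 4.151 mg/L
k = ln2 / t½ = 0.693147 / 33.8 = 0.02051 h⁻¹
t = ln(C₀ / C) / k = ln(4.151 / 2.37) / 0.02051
  = ln(1.751) / 0.02051 = 0.5602 / 0.02051 = 27.31 h

27.3 h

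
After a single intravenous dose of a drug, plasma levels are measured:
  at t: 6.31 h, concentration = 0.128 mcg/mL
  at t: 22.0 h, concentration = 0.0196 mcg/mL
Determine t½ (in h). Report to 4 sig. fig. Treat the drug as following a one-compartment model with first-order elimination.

k = ln(C₁/C₂) / (t₂ − t₁) = ln(0.128/0.0196) / (22.0 − 6.31)
  = 1.877 / 15.69 = 0.1196 h⁻¹
t½ = ln2 / k = 0.693147 / 0.1196 = 5.796 h

5.796 h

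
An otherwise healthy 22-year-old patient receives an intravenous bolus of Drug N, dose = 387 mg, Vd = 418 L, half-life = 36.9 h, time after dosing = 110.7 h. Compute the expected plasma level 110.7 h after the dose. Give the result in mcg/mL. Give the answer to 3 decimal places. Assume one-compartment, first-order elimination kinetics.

0.116 mcg/mL

C₀ = Dose / Vd = 387.0 / 418 = 0.9258 mg/L
k = ln2 / t½ = 0.693147 / 36.9 = 0.01878 h⁻¹
t / t½ = 110.7 / 36.9 = 3 half-lives
C = C₀ × (1/2)^3 = 0.9258 × 0.1250 = 0.1157 mg/L
(0.1157 mg/L = 0.1157 mcg/mL)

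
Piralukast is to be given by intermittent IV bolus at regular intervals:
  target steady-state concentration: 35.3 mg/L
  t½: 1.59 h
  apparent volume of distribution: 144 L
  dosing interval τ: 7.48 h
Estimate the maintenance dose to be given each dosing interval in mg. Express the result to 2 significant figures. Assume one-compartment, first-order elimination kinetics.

17000 mg

k = ln2 / t½ = 0.693147 / 1.59 = 0.4359 h⁻¹
CL = k × Vd = 0.4359 × 144 = 62.77 L/h
At steady state, Dose/τ = Css × CL.
Dose = Css × CL × τ = 35.3 × 62.77 × 7.48 = 16570 mg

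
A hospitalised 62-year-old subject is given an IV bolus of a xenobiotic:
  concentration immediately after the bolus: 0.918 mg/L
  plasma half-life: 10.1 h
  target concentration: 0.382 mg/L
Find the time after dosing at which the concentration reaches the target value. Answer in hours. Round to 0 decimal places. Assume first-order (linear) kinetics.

k = ln2 / t½ = 0.693147 / 10.1 = 0.06863 h⁻¹
t = ln(C₀ / C) / k = ln(0.9180 / 0.382) / 0.06863
  = ln(2.403) / 0.06863 = 0.8767 / 0.06863 = 12.77 h

13 h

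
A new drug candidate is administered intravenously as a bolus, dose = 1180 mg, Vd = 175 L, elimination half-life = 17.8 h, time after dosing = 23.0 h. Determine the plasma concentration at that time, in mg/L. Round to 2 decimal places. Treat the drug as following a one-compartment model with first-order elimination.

2.75 mg/L

C₀ = Dose / Vd = 1180 / 175 = 6.743 mg/L
k = ln2 / t½ = 0.693147 / 17.8 = 0.03894 h⁻¹
C = C₀ · e^(−k·t) = 6.743 × e^(−0.03894 × 23.0)
  = 6.743 × 0.4084 = 2.754 mg/L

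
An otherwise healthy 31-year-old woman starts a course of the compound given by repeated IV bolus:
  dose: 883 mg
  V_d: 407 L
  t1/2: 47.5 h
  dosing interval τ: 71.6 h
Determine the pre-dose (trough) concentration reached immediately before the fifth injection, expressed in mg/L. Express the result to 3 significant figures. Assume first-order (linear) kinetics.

C₀ per dose = Dose / Vd = 883 / 407 = 2.170 mg/L
k = ln2 / t½ = 0.693147 / 47.5 = 0.01459 h⁻¹
Fraction remaining after one interval: r = e^(−kτ) = e^(−0.01459 × 71.6) = 0.3518
Before dose 5, 4 doses have been given (aged 1τ, 2τ, 3τ, 4τ).
C_trough = C₀ × (r + r² + … + r^4) = C₀ × r(1−r^4)/(1−r)
        = 2.170 × 0.3518 × (1 − 0.01532) / (1 − 0.3518) = 1.160 mg/L

1.16 mg/L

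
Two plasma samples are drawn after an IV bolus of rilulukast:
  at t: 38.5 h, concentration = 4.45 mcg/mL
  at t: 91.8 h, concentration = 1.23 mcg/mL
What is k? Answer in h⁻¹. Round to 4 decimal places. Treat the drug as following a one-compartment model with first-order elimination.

0.0241 h⁻¹

k = ln(C₁/C₂) / (t₂ − t₁) = ln(4.45/1.23) / (91.8 − 38.5)
  = 1.286 / 53.30 = 0.02413 h⁻¹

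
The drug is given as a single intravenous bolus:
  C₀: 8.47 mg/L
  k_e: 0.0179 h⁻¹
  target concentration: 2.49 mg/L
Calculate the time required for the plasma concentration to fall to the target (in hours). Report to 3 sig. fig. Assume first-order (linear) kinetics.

68.4 h

t = ln(C₀ / C) / k = ln(8.470 / 2.49) / 0.01790
  = ln(3.402) / 0.01790 = 1.224 / 0.01790 = 68.38 h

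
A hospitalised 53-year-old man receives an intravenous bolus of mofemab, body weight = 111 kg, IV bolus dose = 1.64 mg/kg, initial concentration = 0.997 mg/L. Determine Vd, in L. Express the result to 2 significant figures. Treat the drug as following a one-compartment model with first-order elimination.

180 L

Dose = 1.64 × 111 = 182.0 mg
Vd = Dose / C₀ = 182.0 / 0.997 = 182.5 L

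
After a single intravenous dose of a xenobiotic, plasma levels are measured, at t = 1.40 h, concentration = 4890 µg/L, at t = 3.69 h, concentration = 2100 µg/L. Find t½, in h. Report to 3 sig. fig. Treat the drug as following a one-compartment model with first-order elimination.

1.88 h

k = ln(C₁/C₂) / (t₂ − t₁) = ln(4890/2100) / (3.69 − 1.40)
  = 0.8453 / 2.290 = 0.3691 h⁻¹
t½ = ln2 / k = 0.693147 / 0.3691 = 1.878 h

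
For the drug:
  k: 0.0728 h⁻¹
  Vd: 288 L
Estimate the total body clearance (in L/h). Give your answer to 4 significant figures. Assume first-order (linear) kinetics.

CL = k × Vd = 0.0728 × 288 = 20.97 L/h

20.97 L/h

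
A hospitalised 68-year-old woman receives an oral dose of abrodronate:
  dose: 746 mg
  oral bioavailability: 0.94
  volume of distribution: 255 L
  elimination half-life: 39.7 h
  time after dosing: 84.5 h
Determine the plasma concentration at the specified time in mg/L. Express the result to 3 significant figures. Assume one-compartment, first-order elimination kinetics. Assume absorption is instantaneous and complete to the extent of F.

0.629 mg/L

Amount reaching circulation = F × Dose = 0.94 × 746.0 = 701.2 mg
C₀ = F·Dose / Vd = 701.2 / 255 = 2.750 mg/L
k = ln2 / t½ = 0.693147 / 39.7 = 0.01746 h⁻¹
C = C₀ · e^(−k·t) = 2.750 × e^(−0.01746 × 84.5)
  = 2.750 × 0.2287 = 0.6289 mg/L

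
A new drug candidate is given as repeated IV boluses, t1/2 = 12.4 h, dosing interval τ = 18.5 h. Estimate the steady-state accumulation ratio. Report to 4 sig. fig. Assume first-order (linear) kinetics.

k = ln2 / t½ = 0.693147 / 12.4 = 0.05590 h⁻¹
e^(−kτ) = e^(−0.05590 × 18.5) = 0.3555
Accumulation ratio R = 1 / (1 − e^(−kτ)) = 1 / (1 − 0.3555) = 1.552

1.552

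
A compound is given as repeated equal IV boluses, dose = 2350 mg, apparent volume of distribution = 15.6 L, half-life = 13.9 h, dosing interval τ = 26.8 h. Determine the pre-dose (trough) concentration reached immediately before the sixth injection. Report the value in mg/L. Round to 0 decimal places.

C₀ per dose = Dose / Vd = 2350 / 15.6 = 150.6 mg/L
k = ln2 / t½ = 0.693147 / 13.9 = 0.04987 h⁻¹
Fraction remaining after one interval: r = e^(−kτ) = e^(−0.04987 × 26.8) = 0.2628
Before dose 6, 5 doses have been given (aged 1τ, 2τ, 3τ, 4τ, 5τ).
C_trough = C₀ × (r + r² + … + r^5) = C₀ × r(1−r^5)/(1−r)
        = 150.6 × 0.2628 × (1 − 0.001254) / (1 − 0.2628) = 53.62 mg/L

54 mg/L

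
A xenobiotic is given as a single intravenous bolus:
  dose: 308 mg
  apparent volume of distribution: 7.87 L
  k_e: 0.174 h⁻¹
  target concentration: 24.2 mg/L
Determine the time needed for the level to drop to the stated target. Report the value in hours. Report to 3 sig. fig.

C₀ = Dose / Vd = 308.0 / 7.87 = 39.14 mg/L
t = ln(C₀ / C) / k = ln(39.14 / 24.2) / 0.1740
  = ln(1.617) / 0.1740 = 0.4806 / 0.1740 = 2.762 h

2.76 h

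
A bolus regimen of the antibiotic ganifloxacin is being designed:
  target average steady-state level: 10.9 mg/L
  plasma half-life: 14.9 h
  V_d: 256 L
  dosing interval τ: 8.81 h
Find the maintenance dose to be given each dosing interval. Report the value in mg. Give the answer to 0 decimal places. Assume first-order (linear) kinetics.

1144 mg

k = ln2 / t½ = 0.693147 / 14.9 = 0.04652 h⁻¹
CL = k × Vd = 0.04652 × 256 = 11.91 L/h
At steady state, Dose/τ = Css × CL.
Dose = Css × CL × τ = 10.9 × 11.91 × 8.81 = 1144 mg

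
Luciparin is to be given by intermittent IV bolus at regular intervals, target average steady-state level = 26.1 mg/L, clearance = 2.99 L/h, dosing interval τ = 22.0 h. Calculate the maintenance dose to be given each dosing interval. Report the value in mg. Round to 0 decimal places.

1717 mg

At steady state, Dose/τ = Css × CL.
Dose = Css × CL × τ = 26.1 × 2.990 × 22.0 = 1717 mg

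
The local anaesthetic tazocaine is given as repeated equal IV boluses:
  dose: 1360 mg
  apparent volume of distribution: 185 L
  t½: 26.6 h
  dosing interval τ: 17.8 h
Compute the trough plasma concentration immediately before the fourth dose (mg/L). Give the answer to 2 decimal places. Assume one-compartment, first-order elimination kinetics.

9.36 mg/L

C₀ per dose = Dose / Vd = 1360 / 185 = 7.351 mg/L
k = ln2 / t½ = 0.693147 / 26.6 = 0.02606 h⁻¹
Fraction remaining after one interval: r = e^(−kτ) = e^(−0.02606 × 17.8) = 0.6288
Before dose 4, 3 doses have been given (aged 1τ, 2τ, 3τ).
C_trough = C₀ × (r + r² + … + r^3) = C₀ × r(1−r^3)/(1−r)
        = 7.351 × 0.6288 × (1 − 0.2486) / (1 − 0.6288) = 9.357 mg/L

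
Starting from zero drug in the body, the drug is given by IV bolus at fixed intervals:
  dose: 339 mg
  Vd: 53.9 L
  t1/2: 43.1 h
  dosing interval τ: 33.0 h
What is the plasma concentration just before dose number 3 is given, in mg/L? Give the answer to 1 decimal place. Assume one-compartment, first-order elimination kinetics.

C₀ per dose = Dose / Vd = 339 / 53.9 = 6.289 mg/L
k = ln2 / t½ = 0.693147 / 43.1 = 0.01608 h⁻¹
Fraction remaining after one interval: r = e^(−kτ) = e^(−0.01608 × 33.0) = 0.5882
Before dose 3, 2 doses have been given (aged 1τ, 2τ).
C_trough = C₀ × (r + r²) = 6.289 × (0.5882 + 0.3460) = 5.875 mg/L

5.9 mg/L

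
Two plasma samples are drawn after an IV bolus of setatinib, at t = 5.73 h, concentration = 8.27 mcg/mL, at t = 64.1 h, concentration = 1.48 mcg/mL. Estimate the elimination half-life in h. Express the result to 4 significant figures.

k = ln(C₁/C₂) / (t₂ − t₁) = ln(8.27/1.48) / (64.1 − 5.73)
  = 1.721 / 58.37 = 0.02948 h⁻¹
t½ = ln2 / k = 0.693147 / 0.02948 = 23.51 h

23.51 h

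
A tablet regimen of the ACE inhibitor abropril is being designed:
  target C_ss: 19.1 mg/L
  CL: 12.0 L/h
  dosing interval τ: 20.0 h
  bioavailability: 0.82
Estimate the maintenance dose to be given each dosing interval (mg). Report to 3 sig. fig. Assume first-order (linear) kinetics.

5590 mg

At steady state, F × (Dose/τ) = Css × CL.
Dose = Css × CL × τ / F = 19.1 × 12.00 × 20.0 / 0.82 = 5590 mg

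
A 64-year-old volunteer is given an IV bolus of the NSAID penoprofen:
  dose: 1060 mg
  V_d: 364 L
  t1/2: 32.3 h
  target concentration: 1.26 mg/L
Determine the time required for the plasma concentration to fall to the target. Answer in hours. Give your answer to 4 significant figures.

39.04 h

C₀ = Dose / Vd = 1060 / 364 = 2.912 mg/L
k = ln2 / t½ = 0.693147 / 32.3 = 0.02146 h⁻¹
t = ln(C₀ / C) / k = ln(2.912 / 1.26) / 0.02146
  = ln(2.311) / 0.02146 = 0.8377 / 0.02146 = 39.04 h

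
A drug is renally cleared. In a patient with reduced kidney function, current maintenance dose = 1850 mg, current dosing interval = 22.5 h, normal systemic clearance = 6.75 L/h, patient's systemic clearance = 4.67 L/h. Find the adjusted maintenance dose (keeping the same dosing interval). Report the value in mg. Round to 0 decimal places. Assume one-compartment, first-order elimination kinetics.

1280 mg

To keep the same average steady-state level, dosing rate must scale with clearance.
CL ratio = 4.67 / 6.75 = 0.6919
New dose (same interval) = 1850 × 0.6919 = 1280 mg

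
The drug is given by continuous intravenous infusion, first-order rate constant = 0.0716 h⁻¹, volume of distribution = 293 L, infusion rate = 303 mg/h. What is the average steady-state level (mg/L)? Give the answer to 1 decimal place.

CL = k × Vd = 0.07160 × 293 = 20.98 L/h
At steady state Css = R₀ / CL = 303 / 20.98 = 14.44 mg/L

14.4 mg/L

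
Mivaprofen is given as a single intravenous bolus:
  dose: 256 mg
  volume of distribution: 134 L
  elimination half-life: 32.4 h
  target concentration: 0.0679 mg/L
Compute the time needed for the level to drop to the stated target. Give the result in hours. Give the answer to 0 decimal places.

C₀ = Dose / Vd = 256.0 / 134 = 1.910 mg/L
k = ln2 / t½ = 0.693147 / 32.4 = 0.02139 h⁻¹
t = ln(C₀ / C) / k = ln(1.910 / 0.0679) / 0.02139
  = ln(28.13) / 0.02139 = 3.337 / 0.02139 = 156.0 h

156 h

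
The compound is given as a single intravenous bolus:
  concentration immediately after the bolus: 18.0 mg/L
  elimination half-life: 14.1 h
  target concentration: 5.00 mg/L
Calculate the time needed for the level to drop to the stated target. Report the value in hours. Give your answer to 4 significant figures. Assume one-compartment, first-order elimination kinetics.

26.06 h

k = ln2 / t½ = 0.693147 / 14.1 = 0.04916 h⁻¹
t = ln(C₀ / C) / k = ln(18.00 / 5.00) / 0.04916
  = ln(3.600) / 0.04916 = 1.281 / 0.04916 = 26.06 h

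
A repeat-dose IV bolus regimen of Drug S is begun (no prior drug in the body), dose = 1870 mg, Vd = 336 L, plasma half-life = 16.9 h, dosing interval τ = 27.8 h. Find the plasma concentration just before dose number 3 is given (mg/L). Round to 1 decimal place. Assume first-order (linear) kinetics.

2.3 mg/L

C₀ per dose = Dose / Vd = 1870 / 336 = 5.565 mg/L
k = ln2 / t½ = 0.693147 / 16.9 = 0.04101 h⁻¹
Fraction remaining after one interval: r = e^(−kτ) = e^(−0.04101 × 27.8) = 0.3198
Before dose 3, 2 doses have been given (aged 1τ, 2τ).
C_trough = C₀ × (r + r²) = 5.565 × (0.3198 + 0.1023) = 2.349 mg/L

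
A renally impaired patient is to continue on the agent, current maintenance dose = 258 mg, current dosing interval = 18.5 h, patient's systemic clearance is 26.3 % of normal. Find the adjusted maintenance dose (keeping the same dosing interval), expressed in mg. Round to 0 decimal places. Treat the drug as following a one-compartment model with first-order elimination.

68 mg

To keep the same average steady-state level, dosing rate must scale with clearance.
CL ratio = 26.3 / 100 = 0.2630
New dose (same interval) = 258 × 0.2630 = 67.85 mg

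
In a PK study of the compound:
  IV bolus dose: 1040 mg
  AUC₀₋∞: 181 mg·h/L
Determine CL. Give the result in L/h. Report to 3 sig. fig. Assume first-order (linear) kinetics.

CL = Dose / AUC = 1040 / 181 = 5.746 L/h

5.75 L/h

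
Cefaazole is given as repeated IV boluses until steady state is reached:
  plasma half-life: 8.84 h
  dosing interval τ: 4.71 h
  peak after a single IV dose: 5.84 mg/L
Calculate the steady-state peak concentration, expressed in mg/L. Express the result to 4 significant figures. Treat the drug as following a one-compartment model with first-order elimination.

18.91 mg/L

k = ln2 / t½ = 0.693147 / 8.84 = 0.07841 h⁻¹
e^(−kτ) = e^(−0.07841 × 4.71) = 0.6912
Accumulation ratio R = 1 / (1 − e^(−kτ)) = 1 / (1 − 0.6912) = 3.238
Steady-state peak = C₀ × R = 5.84 × 3.238 = 18.91 mg/L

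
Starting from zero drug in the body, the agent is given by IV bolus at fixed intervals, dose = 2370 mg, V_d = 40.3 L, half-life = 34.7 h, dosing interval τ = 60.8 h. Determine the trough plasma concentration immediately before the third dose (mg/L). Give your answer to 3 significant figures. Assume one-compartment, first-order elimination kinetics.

22.6 mg/L

C₀ per dose = Dose / Vd = 2370 / 40.3 = 58.81 mg/L
k = ln2 / t½ = 0.693147 / 34.7 = 0.01998 h⁻¹
Fraction remaining after one interval: r = e^(−kτ) = e^(−0.01998 × 60.8) = 0.2968
Before dose 3, 2 doses have been given (aged 1τ, 2τ).
C_trough = C₀ × (r + r²) = 58.81 × (0.2968 + 0.08809) = 22.64 mg/L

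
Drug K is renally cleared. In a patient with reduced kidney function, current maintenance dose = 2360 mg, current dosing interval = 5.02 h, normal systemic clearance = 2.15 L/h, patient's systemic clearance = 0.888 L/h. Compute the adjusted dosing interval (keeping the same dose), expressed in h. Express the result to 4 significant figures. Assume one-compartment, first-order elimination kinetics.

12.15 h

To keep the same average steady-state level, dosing rate must scale with clearance.
CL ratio = 0.888 / 2.15 = 0.4130
New interval (same dose) = 5.02 / 0.4130 = 12.15 h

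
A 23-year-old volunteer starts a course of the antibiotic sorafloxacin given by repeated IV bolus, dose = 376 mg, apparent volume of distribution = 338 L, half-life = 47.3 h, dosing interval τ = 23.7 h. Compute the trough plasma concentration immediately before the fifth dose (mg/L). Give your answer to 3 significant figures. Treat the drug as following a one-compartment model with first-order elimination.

C₀ per dose = Dose / Vd = 376 / 338 = 1.112 mg/L
k = ln2 / t½ = 0.693147 / 47.3 = 0.01465 h⁻¹
Fraction remaining after one interval: r = e^(−kτ) = e^(−0.01465 × 23.7) = 0.7067
Before dose 5, 4 doses have been given (aged 1τ, 2τ, 3τ, 4τ).
C_trough = C₀ × (r + r² + … + r^4) = C₀ × r(1−r^4)/(1−r)
        = 1.112 × 0.7067 × (1 − 0.2494) / (1 − 0.7067) = 2.011 mg/L

2.01 mg/L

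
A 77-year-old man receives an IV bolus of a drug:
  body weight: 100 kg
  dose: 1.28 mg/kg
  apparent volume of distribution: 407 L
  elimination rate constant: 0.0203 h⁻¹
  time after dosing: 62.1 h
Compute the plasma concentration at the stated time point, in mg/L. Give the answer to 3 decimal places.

Total dose = 1.28 × 100 = 128.0 mg
C₀ = Dose / Vd = 128.0 / 407 = 0.3145 mg/L
C = C₀ · e^(−k·t) = 0.3145 × e^(−0.02030 × 62.1)
  = 0.3145 × 0.2835 = 0.08916 mg/L

0.089 mg/L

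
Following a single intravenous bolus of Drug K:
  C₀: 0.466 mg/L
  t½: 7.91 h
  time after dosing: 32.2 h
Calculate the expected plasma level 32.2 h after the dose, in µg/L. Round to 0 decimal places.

k = ln2 / t½ = 0.693147 / 7.91 = 0.08763 h⁻¹
C = C₀ · e^(−k·t) = 0.4660 × e^(−0.08763 × 32.2)
  = 0.4660 × 0.05951 = 0.02773 mg/L
Convert: 0.02773 mg/L × 1000 = 27.73 µg/L

28 µg/L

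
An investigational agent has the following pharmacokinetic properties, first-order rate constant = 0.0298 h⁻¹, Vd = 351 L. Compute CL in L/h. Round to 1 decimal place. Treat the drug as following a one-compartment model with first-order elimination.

10.5 L/h

CL = k × Vd = 0.0298 × 351 = 10.46 L/h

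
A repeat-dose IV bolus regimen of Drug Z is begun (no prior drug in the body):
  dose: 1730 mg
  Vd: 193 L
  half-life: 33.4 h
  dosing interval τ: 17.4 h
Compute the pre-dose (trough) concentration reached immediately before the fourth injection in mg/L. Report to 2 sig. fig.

14 mg/L

C₀ per dose = Dose / Vd = 1730 / 193 = 8.964 mg/L
k = ln2 / t½ = 0.693147 / 33.4 = 0.02075 h⁻¹
Fraction remaining after one interval: r = e^(−kτ) = e^(−0.02075 × 17.4) = 0.6969
Before dose 4, 3 doses have been given (aged 1τ, 2τ, 3τ).
C_trough = C₀ × (r + r² + … + r^3) = C₀ × r(1−r^3)/(1−r)
        = 8.964 × 0.6969 × (1 − 0.3385) / (1 − 0.6969) = 13.63 mg/L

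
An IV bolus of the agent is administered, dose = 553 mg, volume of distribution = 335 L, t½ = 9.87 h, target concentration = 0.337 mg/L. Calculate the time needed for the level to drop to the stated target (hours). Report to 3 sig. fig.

22.6 h

C₀ = Dose / Vd = 553.0 / 335 = 1.651 mg/L
k = ln2 / t½ = 0.693147 / 9.87 = 0.07023 h⁻¹
t = ln(C₀ / C) / k = ln(1.651 / 0.337) / 0.07023
  = ln(4.899) / 0.07023 = 1.589 / 0.07023 = 22.63 h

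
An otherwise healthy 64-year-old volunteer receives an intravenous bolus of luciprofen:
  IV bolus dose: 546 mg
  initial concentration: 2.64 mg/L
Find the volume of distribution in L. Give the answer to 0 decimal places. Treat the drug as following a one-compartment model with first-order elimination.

Vd = Dose / C₀ = 546.0 / 2.64 = 206.8 L

207 L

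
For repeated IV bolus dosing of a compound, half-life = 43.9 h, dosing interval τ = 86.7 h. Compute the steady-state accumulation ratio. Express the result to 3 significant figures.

k = ln2 / t½ = 0.693147 / 43.9 = 0.01579 h⁻¹
e^(−kτ) = e^(−0.01579 × 86.7) = 0.2544
Accumulation ratio R = 1 / (1 − e^(−kτ)) = 1 / (1 − 0.2544) = 1.341

1.34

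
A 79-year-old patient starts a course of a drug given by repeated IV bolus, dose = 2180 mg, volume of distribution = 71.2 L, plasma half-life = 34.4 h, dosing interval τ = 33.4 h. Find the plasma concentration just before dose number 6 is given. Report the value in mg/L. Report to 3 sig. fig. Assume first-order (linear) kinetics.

C₀ per dose = Dose / Vd = 2180 / 71.2 = 30.62 mg/L
k = ln2 / t½ = 0.693147 / 34.4 = 0.02015 h⁻¹
Fraction remaining after one interval: r = e^(−kτ) = e^(−0.02015 × 33.4) = 0.5102
Before dose 6, 5 doses have been given (aged 1τ, 2τ, 3τ, 4τ, 5τ).
C_trough = C₀ × (r + r² + … + r^5) = C₀ × r(1−r^5)/(1−r)
        = 30.62 × 0.5102 × (1 − 0.03457) / (1 − 0.5102) = 30.79 mg/L

30.8 mg/L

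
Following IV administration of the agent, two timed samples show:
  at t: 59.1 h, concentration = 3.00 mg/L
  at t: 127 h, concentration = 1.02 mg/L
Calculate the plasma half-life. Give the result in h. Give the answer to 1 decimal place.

k = ln(C₁/C₂) / (t₂ − t₁) = ln(3.00/1.02) / (127 − 59.1)
  = 1.079 / 67.90 = 0.01589 h⁻¹
t½ = ln2 / k = 0.693147 / 0.01589 = 43.62 h

43.6 h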